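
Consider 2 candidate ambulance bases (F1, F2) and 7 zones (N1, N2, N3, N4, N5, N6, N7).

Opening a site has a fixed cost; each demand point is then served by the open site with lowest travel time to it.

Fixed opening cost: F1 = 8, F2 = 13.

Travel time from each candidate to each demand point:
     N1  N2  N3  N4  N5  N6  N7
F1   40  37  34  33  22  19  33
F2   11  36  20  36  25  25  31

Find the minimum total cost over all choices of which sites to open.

193

Open {F1, F2}: assign each demand point to its cheapest open site.
  N1→F2 11, N2→F2 36, N3→F2 20, N4→F1 33, N5→F1 22, N6→F1 19, N7→F2 31
  travel time 172, fixed 21 → total 193.
Compare {F2}: travel time 184 + fixed 13 = 197.
Compare {F1}: travel time 218 + fixed 8 = 226.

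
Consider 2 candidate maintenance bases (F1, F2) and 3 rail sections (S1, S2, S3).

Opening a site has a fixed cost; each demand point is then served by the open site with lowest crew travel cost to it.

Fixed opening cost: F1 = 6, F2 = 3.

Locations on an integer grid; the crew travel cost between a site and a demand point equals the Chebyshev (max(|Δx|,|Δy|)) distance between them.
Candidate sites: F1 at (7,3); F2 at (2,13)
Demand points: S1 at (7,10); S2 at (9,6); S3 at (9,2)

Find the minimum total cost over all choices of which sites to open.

Open {F1}: assign each demand point to its cheapest open site.
  S1→F1 7, S2→F1 3, S3→F1 2
  crew travel cost 12, fixed 6 → total 18.
Compare {F1, F2}: crew travel cost 10 + fixed 9 = 19.
Compare {F2}: crew travel cost 23 + fixed 3 = 26.

18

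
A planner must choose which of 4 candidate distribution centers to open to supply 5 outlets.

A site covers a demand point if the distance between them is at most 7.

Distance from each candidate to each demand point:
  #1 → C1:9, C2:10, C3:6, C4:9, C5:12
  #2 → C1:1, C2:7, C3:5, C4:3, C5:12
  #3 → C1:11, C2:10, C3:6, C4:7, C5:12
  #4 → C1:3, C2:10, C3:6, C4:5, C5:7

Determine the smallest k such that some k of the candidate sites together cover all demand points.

2

Coverage sets (demand points within 7 of each site):
  #1: {C3}
  #2: {C1, C2, C3, C4}
  #3: {C3, C4}
  #4: {C1, C3, C4, C5}
No single site covers all 5 demand points.
But {#2, #4} covers everything, so the minimum is 2.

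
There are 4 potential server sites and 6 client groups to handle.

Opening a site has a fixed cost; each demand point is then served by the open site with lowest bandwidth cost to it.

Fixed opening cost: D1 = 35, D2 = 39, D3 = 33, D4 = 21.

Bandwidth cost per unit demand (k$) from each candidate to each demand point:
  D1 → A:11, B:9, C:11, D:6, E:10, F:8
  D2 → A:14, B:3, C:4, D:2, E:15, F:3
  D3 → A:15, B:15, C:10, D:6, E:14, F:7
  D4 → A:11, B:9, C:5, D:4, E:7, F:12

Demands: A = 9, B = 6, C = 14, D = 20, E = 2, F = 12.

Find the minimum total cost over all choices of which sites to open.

323

Open {D2, D4}: assign each demand point to its cheapest open site.
  A→D4 9×11=99, B→D2 6×3=18, C→D2 14×4=56, D→D2 20×2=40, E→D4 2×7=14, F→D2 12×3=36
  bandwidth cost 263, fixed 60 → total 323.
Compare {D1, D2}: bandwidth cost 269 + fixed 74 = 343.
Compare {D2}: bandwidth cost 306 + fixed 39 = 345.
Compare {D2, D3, D4}: bandwidth cost 263 + fixed 93 = 356.
All other subsets cost ≥ 343. Minimum total cost: 323.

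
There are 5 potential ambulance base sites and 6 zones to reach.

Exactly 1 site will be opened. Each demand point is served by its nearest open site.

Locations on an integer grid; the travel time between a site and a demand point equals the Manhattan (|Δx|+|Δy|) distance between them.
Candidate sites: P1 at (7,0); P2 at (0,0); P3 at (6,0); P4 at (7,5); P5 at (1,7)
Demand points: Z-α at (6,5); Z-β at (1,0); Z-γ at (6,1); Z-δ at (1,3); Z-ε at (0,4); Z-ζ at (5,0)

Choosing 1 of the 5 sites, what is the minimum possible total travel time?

30

Open {P3}.
  Z-α→P3 5, Z-β→P3 5, Z-γ→P3 1, Z-δ→P3 8, Z-ε→P3 10, Z-ζ→P3 1  ⇒ total 30.
Compare {P2}: total 32.
Compare {P1}: total 36.
No size-1 selection does better; minimum is 30.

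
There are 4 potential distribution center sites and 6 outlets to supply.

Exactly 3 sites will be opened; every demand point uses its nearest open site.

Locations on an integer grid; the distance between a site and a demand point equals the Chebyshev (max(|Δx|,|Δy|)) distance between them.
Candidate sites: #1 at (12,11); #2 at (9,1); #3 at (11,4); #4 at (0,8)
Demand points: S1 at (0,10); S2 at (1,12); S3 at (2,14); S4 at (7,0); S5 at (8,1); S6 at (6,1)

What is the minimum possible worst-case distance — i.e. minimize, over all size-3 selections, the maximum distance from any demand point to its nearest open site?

6

Open {#1, #2, #4}.
  Farthest demand point is S3 at distance 6 (to #4); all others are ≤ 6.
With {#1, #3, #4} the worst case is 6.
With {#2, #3, #4} the worst case is 6.
No size-3 selection achieves below 6.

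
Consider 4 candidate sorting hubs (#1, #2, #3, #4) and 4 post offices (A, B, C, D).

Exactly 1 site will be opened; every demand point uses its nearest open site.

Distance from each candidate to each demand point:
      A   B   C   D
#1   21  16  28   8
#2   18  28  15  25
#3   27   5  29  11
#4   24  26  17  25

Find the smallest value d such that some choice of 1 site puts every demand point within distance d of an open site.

Open {#4}.
  Farthest demand point is B at distance 26 (to #4); all others are ≤ 26.
With {#1} the worst case is 28.
With {#2} the worst case is 28.
No size-1 selection achieves below 26.

26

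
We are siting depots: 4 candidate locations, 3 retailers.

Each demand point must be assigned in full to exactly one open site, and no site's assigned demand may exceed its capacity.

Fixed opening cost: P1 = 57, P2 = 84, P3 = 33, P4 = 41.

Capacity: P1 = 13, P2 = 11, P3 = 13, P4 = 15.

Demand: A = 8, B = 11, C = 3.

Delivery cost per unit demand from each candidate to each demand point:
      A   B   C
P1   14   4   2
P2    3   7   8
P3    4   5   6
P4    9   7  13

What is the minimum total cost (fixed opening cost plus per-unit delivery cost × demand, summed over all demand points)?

Open {P1, P3}; cheapest assignment that respects the capacities:
  P1 (cap 13, load 11): B — cost 11×4 = 44
  P3 (cap 13, load 11): A, C — cost 8×4 + 3×6 = 50
  Shipping 94, fixed 90 → total 184.
  Any other capacity-feasible assignment to {P1, P3} ships for at least 94.
Compare {P3, P4}: its best feasible assignment gives total 201.
Compare {P2, P3}: its best feasible assignment gives total 220.
Every other set of open sites that can feasibly serve all demand totals ≥ 201 even under its best assignment. Minimum: 184.

184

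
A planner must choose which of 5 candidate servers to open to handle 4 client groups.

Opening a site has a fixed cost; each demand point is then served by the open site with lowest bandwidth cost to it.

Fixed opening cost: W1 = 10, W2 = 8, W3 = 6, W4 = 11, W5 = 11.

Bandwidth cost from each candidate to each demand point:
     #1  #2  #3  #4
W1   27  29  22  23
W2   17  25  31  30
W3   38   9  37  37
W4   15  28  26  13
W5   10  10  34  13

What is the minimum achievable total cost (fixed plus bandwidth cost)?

Open {W1, W5}: assign each demand point to its cheapest open site.
  #1→W5 10, #2→W5 10, #3→W1 22, #4→W5 13
  bandwidth cost 55, fixed 21 → total 76.
Compare {W5}: bandwidth cost 67 + fixed 11 = 78.
Compare {W3, W4}: bandwidth cost 63 + fixed 17 = 80.
Compare {W4, W5}: bandwidth cost 59 + fixed 22 = 81.
All other subsets cost ≥ 78. Minimum total cost: 76.

76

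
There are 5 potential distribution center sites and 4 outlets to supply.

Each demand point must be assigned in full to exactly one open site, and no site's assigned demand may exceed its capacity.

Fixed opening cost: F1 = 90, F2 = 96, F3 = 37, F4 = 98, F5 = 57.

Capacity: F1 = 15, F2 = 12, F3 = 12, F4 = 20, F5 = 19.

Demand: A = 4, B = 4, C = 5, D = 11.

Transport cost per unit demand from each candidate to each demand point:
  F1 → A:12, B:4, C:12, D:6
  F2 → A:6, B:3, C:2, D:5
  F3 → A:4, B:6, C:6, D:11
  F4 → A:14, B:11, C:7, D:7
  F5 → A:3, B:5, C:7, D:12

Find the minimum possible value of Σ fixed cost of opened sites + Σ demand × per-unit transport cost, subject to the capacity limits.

255

Open {F1, F3}; cheapest assignment that respects the capacities:
  F1 (cap 15, load 15): B, D — cost 4×4 + 11×6 = 82
  F3 (cap 12, load 9): A, C — cost 4×4 + 5×6 = 46
  Shipping 128, fixed 127 → total 255.
  Any other capacity-feasible assignment to {F1, F3} ships for at least 128.
Compare {F2, F5}: its best feasible assignment gives total 275.
Compare {F1, F5}: its best feasible assignment gives total 276.
Every other set of open sites that can feasibly serve all demand totals ≥ 275 even under its best assignment. Minimum: 255.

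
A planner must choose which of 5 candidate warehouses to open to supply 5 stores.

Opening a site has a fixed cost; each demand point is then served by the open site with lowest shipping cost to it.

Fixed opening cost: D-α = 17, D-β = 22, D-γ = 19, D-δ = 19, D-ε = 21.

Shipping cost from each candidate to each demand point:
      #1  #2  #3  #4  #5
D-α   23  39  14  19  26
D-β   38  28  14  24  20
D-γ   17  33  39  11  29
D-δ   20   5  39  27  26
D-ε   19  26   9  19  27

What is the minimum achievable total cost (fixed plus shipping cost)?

Open {D-δ, D-ε}: assign each demand point to its cheapest open site.
  #1→D-ε 19, #2→D-δ 5, #3→D-ε 9, #4→D-ε 19, #5→D-δ 26
  shipping cost 78, fixed 40 → total 118.
Compare {D-α, D-δ}: shipping cost 84 + fixed 36 = 120.
Compare {D-ε}: shipping cost 100 + fixed 21 = 121.
Compare {D-β, D-δ}: shipping cost 83 + fixed 41 = 124.
All other subsets cost ≥ 120. Minimum total cost: 118.

118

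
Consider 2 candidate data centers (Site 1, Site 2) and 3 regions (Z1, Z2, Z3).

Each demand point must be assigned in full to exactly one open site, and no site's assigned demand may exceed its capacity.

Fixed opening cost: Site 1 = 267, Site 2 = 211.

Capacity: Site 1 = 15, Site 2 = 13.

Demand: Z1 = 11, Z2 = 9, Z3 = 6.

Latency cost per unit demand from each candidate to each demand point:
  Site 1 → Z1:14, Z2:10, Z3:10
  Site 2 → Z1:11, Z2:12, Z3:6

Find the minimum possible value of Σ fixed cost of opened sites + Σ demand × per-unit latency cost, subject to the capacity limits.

749

Open {Site 1, Site 2}; cheapest assignment that respects the capacities:
  Site 1 (cap 15, load 15): Z2, Z3 — cost 9×10 + 6×10 = 150
  Site 2 (cap 13, load 11): Z1 — cost 11×11 = 121
  Shipping 271, fixed 478 → total 749.
  Any other capacity-feasible assignment to {Site 1, Site 2} ships for at least 271.
Total demand is 26 and no other set of sites has combined capacity ≥ 26, so {Site 1, Site 2} is the only feasible choice of open sites. Minimum: 749.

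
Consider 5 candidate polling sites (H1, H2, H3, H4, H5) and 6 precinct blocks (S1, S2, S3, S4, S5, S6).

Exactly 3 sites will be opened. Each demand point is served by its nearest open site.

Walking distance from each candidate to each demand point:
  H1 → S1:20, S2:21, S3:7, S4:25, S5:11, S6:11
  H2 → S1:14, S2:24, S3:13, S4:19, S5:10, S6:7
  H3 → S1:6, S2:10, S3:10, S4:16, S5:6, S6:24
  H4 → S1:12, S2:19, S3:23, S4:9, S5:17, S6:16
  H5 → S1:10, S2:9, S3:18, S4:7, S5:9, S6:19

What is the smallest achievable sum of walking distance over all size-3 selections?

Open {H2, H3, H5}.
  S1→H3 6, S2→H5 9, S3→H3 10, S4→H5 7, S5→H3 6, S6→H2 7  ⇒ total 45.
Compare {H1, H3, H5}: total 46.
Compare {H2, H3, H4}: total 48.
No size-3 selection does better; minimum is 45.

45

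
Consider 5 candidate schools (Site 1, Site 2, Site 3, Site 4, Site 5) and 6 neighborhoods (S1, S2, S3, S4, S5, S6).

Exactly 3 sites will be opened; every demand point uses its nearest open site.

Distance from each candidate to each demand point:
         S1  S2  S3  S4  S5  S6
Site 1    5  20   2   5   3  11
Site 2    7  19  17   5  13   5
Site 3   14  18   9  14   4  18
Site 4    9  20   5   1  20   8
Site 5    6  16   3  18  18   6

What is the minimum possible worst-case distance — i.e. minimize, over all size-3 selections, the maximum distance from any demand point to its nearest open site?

Open {Site 1, Site 2, Site 5}.
  Farthest demand point is S2 at distance 16 (to Site 5); all others are ≤ 16.
With {Site 1, Site 3, Site 5} the worst case is 16.
With {Site 1, Site 4, Site 5} the worst case is 16.
No size-3 selection achieves below 16.

16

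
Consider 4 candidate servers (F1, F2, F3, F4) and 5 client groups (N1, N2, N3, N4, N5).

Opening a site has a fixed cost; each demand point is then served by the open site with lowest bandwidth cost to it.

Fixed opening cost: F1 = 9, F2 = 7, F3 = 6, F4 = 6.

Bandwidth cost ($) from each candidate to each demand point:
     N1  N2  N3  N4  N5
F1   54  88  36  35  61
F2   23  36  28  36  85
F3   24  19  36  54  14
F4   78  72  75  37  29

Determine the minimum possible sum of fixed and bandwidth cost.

133

Open {F2, F3}: assign each demand point to its cheapest open site.
  N1→F2 23, N2→F3 19, N3→F2 28, N4→F2 36, N5→F3 14
  bandwidth cost 120, fixed 13 → total 133.
Compare {F2, F3, F4}: bandwidth cost 120 + fixed 19 = 139.
Compare {F1, F2, F3}: bandwidth cost 119 + fixed 22 = 141.
Compare {F3, F4}: bandwidth cost 130 + fixed 12 = 142.
All other subsets cost ≥ 139. Minimum total cost: 133.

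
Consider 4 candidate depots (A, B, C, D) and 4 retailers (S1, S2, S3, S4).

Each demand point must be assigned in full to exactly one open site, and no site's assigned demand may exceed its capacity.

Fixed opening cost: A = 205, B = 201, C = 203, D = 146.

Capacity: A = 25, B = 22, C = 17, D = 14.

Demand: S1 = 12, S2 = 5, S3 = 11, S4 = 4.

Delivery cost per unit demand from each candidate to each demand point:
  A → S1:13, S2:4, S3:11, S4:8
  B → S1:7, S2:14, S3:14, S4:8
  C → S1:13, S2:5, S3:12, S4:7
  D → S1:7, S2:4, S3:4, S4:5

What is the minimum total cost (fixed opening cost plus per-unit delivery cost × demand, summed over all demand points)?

577

Open {B, D}; cheapest assignment that respects the capacities:
  B (cap 22, load 21): S1, S2, S4 — cost 12×7 + 5×14 + 4×8 = 186
  D (cap 14, load 11): S3 — cost 11×4 = 44
  Shipping 230, fixed 347 → total 577.
  Any other capacity-feasible assignment to {B, D} ships for at least 230.
Compare {A, D}: its best feasible assignment gives total 603.
Compare {A, B}: its best feasible assignment gives total 663.
Every other set of open sites that can feasibly serve all demand totals ≥ 603 even under its best assignment. Minimum: 577.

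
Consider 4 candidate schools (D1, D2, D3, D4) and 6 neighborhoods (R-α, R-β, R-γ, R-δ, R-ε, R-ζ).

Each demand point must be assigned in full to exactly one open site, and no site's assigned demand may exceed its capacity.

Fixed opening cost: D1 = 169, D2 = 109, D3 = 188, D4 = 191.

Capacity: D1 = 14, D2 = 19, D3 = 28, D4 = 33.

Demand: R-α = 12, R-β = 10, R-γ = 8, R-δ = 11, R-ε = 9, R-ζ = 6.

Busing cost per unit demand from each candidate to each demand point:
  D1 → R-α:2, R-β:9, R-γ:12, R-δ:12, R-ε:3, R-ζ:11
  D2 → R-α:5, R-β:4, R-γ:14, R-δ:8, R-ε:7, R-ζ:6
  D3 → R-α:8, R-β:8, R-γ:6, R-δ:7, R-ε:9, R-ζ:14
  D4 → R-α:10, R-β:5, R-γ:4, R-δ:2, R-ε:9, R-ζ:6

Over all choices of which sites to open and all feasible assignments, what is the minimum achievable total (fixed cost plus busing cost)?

Open {D1, D2, D4}; cheapest assignment that respects the capacities:
  D1 (cap 14, load 12): R-α — cost 12×2 = 24
  D2 (cap 19, load 19): R-β, R-ε — cost 10×4 + 9×7 = 103
  D4 (cap 33, load 25): R-γ, R-δ, R-ζ — cost 8×4 + 11×2 + 6×6 = 90
  Shipping 217, fixed 469 → total 686.
  Any other capacity-feasible assignment to {D1, D2, D4} ships for at least 217.
Compare {D3, D4}: its best feasible assignment gives total 744.
Compare {D2, D3, D4}: its best feasible assignment gives total 769.
Every other set of open sites that can feasibly serve all demand totals ≥ 744 even under its best assignment. Minimum: 686.

686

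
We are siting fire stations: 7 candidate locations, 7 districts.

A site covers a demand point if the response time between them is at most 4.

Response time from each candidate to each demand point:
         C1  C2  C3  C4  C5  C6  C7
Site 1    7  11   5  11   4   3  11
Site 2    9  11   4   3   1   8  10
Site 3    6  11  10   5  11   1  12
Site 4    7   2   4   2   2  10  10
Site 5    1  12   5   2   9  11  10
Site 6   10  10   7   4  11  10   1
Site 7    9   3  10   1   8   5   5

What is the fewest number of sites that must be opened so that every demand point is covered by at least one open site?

4

Coverage sets (demand points within 4 of each site):
  Site 1: {C5, C6}
  Site 2: {C3, C4, C5}
  Site 3: {C6}
  Site 4: {C2, C3, C4, C5}
  Site 5: {C1, C4}
  Site 6: {C4, C7}
  Site 7: {C2, C4}
No 3 sites suffice: every size-3 union leaves at least one demand point uncovered.
But {Site 1, Site 4, Site 5, Site 6} covers everything, so the minimum is 4.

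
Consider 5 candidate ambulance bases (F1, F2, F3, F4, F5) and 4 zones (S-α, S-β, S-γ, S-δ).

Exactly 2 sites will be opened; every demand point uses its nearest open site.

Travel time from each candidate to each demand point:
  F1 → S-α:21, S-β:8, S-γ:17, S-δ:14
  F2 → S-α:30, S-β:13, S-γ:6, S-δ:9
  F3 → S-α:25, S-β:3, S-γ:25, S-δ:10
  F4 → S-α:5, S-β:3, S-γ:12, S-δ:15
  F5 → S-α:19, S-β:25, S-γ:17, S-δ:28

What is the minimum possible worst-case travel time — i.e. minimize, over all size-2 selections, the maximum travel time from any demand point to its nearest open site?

Open {F2, F4}.
  Farthest demand point is S-δ at travel time 9 (to F2); all others are ≤ 9.
With {F3, F4} the worst case is 12.
With {F1, F4} the worst case is 14.
No size-2 selection achieves below 9.

9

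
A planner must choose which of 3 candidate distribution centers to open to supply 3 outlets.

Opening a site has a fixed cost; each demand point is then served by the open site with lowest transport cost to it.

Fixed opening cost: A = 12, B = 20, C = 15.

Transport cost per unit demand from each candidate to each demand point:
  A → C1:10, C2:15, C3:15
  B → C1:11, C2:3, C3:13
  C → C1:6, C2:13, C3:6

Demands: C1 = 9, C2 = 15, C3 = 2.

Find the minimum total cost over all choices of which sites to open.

Open {B, C}: assign each demand point to its cheapest open site.
  C1→C 9×6=54, C2→B 15×3=45, C3→C 2×6=12
  transport cost 111, fixed 35 → total 146.
Compare {A, B, C}: transport cost 111 + fixed 47 = 158.
Compare {B}: transport cost 170 + fixed 20 = 190.
Compare {A, B}: transport cost 161 + fixed 32 = 193.
All other subsets cost ≥ 158. Minimum total cost: 146.

146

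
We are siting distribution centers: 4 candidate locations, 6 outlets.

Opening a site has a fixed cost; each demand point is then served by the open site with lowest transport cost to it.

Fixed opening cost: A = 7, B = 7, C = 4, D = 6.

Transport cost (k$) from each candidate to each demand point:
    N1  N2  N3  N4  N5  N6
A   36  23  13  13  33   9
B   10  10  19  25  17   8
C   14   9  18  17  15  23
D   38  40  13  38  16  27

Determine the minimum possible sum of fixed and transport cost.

Open {A, C}: assign each demand point to its cheapest open site.
  N1→C 14, N2→C 9, N3→A 13, N4→A 13, N5→C 15, N6→A 9
  transport cost 73, fixed 11 → total 84.
Compare {A, B}: transport cost 71 + fixed 14 = 85.
Compare {A, B, C}: transport cost 68 + fixed 18 = 86.
Compare {B, C}: transport cost 77 + fixed 11 = 88.
All other subsets cost ≥ 85. Minimum total cost: 84.

84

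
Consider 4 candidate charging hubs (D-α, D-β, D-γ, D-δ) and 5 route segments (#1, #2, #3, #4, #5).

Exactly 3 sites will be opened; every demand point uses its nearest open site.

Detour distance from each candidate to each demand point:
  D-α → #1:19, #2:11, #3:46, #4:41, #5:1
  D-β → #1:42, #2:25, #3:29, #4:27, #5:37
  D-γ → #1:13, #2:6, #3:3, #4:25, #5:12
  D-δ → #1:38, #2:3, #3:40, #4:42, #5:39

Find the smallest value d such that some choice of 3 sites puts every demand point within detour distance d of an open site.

25

Open {D-α, D-β, D-γ}.
  Farthest demand point is #4 at detour distance 25 (to D-γ); all others are ≤ 25.
With {D-α, D-γ, D-δ} the worst case is 25.
With {D-β, D-γ, D-δ} the worst case is 25.
No size-3 selection achieves below 25.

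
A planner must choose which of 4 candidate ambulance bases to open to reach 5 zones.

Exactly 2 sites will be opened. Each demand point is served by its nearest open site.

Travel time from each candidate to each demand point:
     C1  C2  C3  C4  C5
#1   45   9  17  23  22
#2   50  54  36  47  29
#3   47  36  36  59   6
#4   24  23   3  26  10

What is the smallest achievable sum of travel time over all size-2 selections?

Open {#1, #4}.
  C1→#4 24, C2→#1 9, C3→#4 3, C4→#1 23, C5→#4 10  ⇒ total 69.
Compare {#3, #4}: total 82.
Compare {#2, #4}: total 86.
No size-2 selection does better; minimum is 69.

69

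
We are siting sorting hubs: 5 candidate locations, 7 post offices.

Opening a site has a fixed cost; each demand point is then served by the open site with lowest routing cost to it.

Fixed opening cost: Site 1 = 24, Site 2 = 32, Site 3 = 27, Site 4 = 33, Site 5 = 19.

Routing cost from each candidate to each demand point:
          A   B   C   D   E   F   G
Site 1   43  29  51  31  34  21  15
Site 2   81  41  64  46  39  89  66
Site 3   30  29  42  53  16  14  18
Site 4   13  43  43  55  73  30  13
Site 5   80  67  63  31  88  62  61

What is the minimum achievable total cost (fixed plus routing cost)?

Open {Site 3, Site 5}: assign each demand point to its cheapest open site.
  A→Site 3 30, B→Site 3 29, C→Site 3 42, D→Site 5 31, E→Site 3 16, F→Site 3 14, G→Site 3 18
  routing cost 180, fixed 46 → total 226.
Compare {Site 1, Site 3}: routing cost 177 + fixed 51 = 228.
Compare {Site 3}: routing cost 202 + fixed 27 = 229.
Compare {Site 3, Site 4, Site 5}: routing cost 158 + fixed 79 = 237.
All other subsets cost ≥ 228. Minimum total cost: 226.

226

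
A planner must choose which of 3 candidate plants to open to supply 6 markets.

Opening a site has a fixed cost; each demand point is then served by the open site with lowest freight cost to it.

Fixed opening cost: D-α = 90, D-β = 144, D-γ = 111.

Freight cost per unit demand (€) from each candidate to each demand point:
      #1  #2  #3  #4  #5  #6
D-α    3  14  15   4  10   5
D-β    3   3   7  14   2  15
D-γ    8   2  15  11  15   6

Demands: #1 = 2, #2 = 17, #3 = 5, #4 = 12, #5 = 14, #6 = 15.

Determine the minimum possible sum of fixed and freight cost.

Open {D-α, D-β}: assign each demand point to its cheapest open site.
  #1→D-α 2×3=6, #2→D-β 17×3=51, #3→D-β 5×7=35, #4→D-α 12×4=48, #5→D-β 14×2=28, #6→D-α 15×5=75
  freight cost 243, fixed 234 → total 477.
Compare {D-α, D-β, D-γ}: freight cost 226 + fixed 345 = 571.
Compare {D-α, D-γ}: freight cost 378 + fixed 201 = 579.
Compare {D-β, D-γ}: freight cost 325 + fixed 255 = 580.
All other subsets cost ≥ 571. Minimum total cost: 477.

477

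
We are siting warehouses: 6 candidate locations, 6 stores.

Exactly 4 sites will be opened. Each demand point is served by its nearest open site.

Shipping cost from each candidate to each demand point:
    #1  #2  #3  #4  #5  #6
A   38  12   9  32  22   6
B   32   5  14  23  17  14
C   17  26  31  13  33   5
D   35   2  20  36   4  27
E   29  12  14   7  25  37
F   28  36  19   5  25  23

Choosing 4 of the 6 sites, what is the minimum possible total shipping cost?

42

Open {A, C, D, F}.
  #1→C 17, #2→D 2, #3→A 9, #4→F 5, #5→D 4, #6→C 5  ⇒ total 42.
Compare {A, C, D, E}: total 44.
Compare {B, C, D, F}: total 47.
No size-4 selection does better; minimum is 42.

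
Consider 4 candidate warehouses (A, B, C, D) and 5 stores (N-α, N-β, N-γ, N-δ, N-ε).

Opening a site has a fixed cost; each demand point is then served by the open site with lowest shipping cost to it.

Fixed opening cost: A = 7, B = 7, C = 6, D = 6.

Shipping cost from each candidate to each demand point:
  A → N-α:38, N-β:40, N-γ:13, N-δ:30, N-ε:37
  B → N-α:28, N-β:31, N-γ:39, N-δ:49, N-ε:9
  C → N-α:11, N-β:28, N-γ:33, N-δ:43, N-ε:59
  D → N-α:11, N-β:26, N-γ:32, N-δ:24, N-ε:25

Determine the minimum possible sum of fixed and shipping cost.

103

Open {A, B, D}: assign each demand point to its cheapest open site.
  N-α→D 11, N-β→D 26, N-γ→A 13, N-δ→D 24, N-ε→B 9
  shipping cost 83, fixed 20 → total 103.
Compare {A, B, C, D}: shipping cost 83 + fixed 26 = 109.
Compare {A, B, C}: shipping cost 91 + fixed 20 = 111.
Compare {A, D}: shipping cost 99 + fixed 13 = 112.
All other subsets cost ≥ 109. Minimum total cost: 103.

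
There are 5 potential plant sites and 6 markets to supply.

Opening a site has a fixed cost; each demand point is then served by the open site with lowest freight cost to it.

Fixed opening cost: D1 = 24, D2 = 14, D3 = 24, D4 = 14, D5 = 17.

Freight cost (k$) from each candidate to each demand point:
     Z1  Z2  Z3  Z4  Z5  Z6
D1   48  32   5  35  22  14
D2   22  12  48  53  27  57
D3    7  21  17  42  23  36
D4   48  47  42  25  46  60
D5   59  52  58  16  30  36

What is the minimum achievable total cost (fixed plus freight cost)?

146

Open {D1, D2, D5}: assign each demand point to its cheapest open site.
  Z1→D2 22, Z2→D2 12, Z3→D1 5, Z4→D5 16, Z5→D1 22, Z6→D1 14
  freight cost 91, fixed 55 → total 146.
Compare {D1, D2}: freight cost 110 + fixed 38 = 148.
Compare {D1, D3, D5}: freight cost 85 + fixed 65 = 150.
Compare {D1, D3}: freight cost 104 + fixed 48 = 152.
All other subsets cost ≥ 148. Minimum total cost: 146.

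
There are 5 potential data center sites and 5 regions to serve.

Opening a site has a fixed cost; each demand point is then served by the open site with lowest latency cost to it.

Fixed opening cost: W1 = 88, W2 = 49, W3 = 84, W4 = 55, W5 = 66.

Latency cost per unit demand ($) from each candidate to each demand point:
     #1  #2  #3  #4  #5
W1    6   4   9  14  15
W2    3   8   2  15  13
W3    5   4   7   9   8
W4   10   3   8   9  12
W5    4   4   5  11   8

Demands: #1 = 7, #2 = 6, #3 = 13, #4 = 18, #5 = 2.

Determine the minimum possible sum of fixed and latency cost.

355

Open {W2, W4}: assign each demand point to its cheapest open site.
  #1→W2 7×3=21, #2→W4 6×3=18, #3→W2 13×2=26, #4→W4 18×9=162, #5→W4 2×12=24
  latency cost 251, fixed 104 → total 355.
Compare {W2, W3}: latency cost 249 + fixed 133 = 382.
Compare {W5}: latency cost 331 + fixed 66 = 397.
Compare {W2, W5}: latency cost 285 + fixed 115 = 400.
All other subsets cost ≥ 382. Minimum total cost: 355.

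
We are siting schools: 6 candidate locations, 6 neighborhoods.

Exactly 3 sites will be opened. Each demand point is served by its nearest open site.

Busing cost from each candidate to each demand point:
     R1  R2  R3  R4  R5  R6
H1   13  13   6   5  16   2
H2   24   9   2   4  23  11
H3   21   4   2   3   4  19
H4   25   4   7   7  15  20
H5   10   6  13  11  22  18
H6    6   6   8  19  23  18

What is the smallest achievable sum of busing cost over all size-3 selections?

Open {H1, H3, H6}.
  R1→H6 6, R2→H3 4, R3→H3 2, R4→H3 3, R5→H3 4, R6→H1 2  ⇒ total 21.
Compare {H1, H3, H5}: total 25.
Compare {H1, H2, H3}: total 28.
No size-3 selection does better; minimum is 21.

21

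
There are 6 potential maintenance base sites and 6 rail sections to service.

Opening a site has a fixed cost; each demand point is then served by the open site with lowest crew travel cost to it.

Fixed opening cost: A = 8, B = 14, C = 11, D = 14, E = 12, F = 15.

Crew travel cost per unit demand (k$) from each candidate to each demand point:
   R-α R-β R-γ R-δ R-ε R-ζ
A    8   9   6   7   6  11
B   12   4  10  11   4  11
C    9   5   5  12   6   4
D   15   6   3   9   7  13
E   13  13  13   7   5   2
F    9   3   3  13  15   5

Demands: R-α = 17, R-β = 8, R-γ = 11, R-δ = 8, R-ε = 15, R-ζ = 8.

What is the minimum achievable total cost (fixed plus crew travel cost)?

Open {A, B, E, F}: assign each demand point to its cheapest open site.
  R-α→A 17×8=136, R-β→F 8×3=24, R-γ→F 11×3=33, R-δ→A 8×7=56, R-ε→B 15×4=60, R-ζ→E 8×2=16
  crew travel cost 325, fixed 49 → total 374.
Compare {A, E, F}: crew travel cost 340 + fixed 35 = 375.
Compare {A, B, D, E}: crew travel cost 333 + fixed 48 = 381.
Compare {B, E, F}: crew travel cost 342 + fixed 41 = 383.
All other subsets cost ≥ 375. Minimum total cost: 374.

374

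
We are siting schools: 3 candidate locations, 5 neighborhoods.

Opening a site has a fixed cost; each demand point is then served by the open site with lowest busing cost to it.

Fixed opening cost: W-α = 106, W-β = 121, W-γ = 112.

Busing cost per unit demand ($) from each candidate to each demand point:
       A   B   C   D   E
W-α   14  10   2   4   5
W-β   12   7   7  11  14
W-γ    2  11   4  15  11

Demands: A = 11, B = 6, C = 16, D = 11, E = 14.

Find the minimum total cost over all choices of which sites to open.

Open {W-α, W-γ}: assign each demand point to its cheapest open site.
  A→W-γ 11×2=22, B→W-α 6×10=60, C→W-α 16×2=32, D→W-α 11×4=44, E→W-α 14×5=70
  busing cost 228, fixed 218 → total 446.
Compare {W-α}: busing cost 360 + fixed 106 = 466.
Compare {W-α, W-β}: busing cost 320 + fixed 227 = 547.
Compare {W-α, W-β, W-γ}: busing cost 210 + fixed 339 = 549.
All other subsets cost ≥ 466. Minimum total cost: 446.

446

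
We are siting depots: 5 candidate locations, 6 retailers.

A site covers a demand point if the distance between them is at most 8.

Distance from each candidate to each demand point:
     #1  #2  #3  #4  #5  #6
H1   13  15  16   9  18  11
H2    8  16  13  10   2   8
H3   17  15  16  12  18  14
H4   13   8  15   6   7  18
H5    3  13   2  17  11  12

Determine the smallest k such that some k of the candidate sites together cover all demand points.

3

Coverage sets (demand points within 8 of each site):
  H1: {}
  H2: {#1, #5, #6}
  H3: {}
  H4: {#2, #4, #5}
  H5: {#1, #3}
No 2 sites suffice: every size-2 union leaves at least one demand point uncovered.
But {H2, H4, H5} covers everything, so the minimum is 3.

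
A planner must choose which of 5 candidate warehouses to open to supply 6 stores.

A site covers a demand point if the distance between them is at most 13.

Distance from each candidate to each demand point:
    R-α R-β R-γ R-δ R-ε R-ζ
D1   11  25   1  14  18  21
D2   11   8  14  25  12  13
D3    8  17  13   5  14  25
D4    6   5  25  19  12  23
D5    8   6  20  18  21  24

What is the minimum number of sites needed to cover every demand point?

2

Coverage sets (demand points within 13 of each site):
  D1: {R-α, R-γ}
  D2: {R-α, R-β, R-ε, R-ζ}
  D3: {R-α, R-γ, R-δ}
  D4: {R-α, R-β, R-ε}
  D5: {R-α, R-β}
No single site covers all 6 demand points.
But {D2, D3} covers everything, so the minimum is 2.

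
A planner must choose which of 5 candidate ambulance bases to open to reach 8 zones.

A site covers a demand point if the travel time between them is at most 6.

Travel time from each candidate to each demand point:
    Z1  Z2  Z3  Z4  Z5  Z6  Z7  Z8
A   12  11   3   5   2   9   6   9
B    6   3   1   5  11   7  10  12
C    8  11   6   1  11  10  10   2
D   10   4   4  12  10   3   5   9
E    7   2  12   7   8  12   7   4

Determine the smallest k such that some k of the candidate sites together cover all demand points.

Coverage sets (demand points within 6 of each site):
  A: {Z3, Z4, Z5, Z7}
  B: {Z1, Z2, Z3, Z4}
  C: {Z3, Z4, Z8}
  D: {Z2, Z3, Z6, Z7}
  E: {Z2, Z8}
No 3 sites suffice: every size-3 union leaves at least one demand point uncovered.
But {A, B, C, D} covers everything, so the minimum is 4.

4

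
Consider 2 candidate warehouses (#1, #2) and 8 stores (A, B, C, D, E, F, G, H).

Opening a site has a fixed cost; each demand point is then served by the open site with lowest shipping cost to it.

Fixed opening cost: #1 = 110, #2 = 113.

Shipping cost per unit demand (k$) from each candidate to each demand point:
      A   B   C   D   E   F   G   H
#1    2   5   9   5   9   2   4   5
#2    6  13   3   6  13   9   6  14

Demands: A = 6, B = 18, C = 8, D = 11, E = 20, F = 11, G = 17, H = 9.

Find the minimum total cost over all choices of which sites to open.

Open {#1}: assign each demand point to its cheapest open site.
  A→#1 6×2=12, B→#1 18×5=90, C→#1 8×9=72, D→#1 11×5=55, E→#1 20×9=180, F→#1 11×2=22, G→#1 17×4=68, H→#1 9×5=45
  shipping cost 544, fixed 110 → total 654.
Compare {#1, #2}: shipping cost 496 + fixed 223 = 719.
Compare {#2}: shipping cost 947 + fixed 113 = 1060.

654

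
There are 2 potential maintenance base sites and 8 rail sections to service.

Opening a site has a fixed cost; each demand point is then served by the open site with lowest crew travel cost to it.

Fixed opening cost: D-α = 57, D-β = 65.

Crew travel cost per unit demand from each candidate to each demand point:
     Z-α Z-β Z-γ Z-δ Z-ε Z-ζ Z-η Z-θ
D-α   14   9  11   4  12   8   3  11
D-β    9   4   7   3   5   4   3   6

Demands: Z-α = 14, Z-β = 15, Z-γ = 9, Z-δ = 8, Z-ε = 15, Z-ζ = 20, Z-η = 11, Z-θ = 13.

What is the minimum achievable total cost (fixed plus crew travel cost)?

604

Open {D-β}: assign each demand point to its cheapest open site.
  Z-α→D-β 14×9=126, Z-β→D-β 15×4=60, Z-γ→D-β 9×7=63, Z-δ→D-β 8×3=24, Z-ε→D-β 15×5=75, Z-ζ→D-β 20×4=80, Z-η→D-β 11×3=33, Z-θ→D-β 13×6=78
  crew travel cost 539, fixed 65 → total 604.
Compare {D-α, D-β}: crew travel cost 539 + fixed 122 = 661.
Compare {D-α}: crew travel cost 978 + fixed 57 = 1035.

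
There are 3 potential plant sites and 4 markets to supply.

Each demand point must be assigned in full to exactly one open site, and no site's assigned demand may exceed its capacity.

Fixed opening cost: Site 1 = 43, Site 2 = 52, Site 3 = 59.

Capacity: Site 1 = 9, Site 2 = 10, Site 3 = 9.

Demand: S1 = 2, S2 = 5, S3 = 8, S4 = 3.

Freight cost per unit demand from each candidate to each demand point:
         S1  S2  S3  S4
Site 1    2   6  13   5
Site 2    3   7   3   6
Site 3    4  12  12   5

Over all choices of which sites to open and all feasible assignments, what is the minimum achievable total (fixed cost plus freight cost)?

170

Open {Site 1, Site 2}; cheapest assignment that respects the capacities:
  Site 1 (cap 9, load 8): S2, S4 — cost 5×6 + 3×5 = 45
  Site 2 (cap 10, load 10): S1, S3 — cost 2×3 + 8×3 = 30
  Shipping 75, fixed 95 → total 170.
  Any other capacity-feasible assignment to {Site 1, Site 2} ships for at least 75.
Compare {Site 2, Site 3}: its best feasible assignment gives total 216.
Compare {Site 1, Site 2, Site 3}: its best feasible assignment gives total 227.
Every other set of open sites that can feasibly serve all demand totals ≥ 216 even under its best assignment. Minimum: 170.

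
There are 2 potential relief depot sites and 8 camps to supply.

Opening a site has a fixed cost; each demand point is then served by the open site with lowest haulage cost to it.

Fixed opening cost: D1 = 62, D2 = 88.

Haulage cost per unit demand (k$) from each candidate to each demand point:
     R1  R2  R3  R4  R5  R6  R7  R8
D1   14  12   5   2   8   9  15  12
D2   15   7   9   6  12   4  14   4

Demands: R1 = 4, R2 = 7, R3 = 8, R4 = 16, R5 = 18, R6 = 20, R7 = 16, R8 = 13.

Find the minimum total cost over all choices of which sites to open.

827

Open {D1, D2}: assign each demand point to its cheapest open site.
  R1→D1 4×14=56, R2→D2 7×7=49, R3→D1 8×5=40, R4→D1 16×2=32, R5→D1 18×8=144, R6→D2 20×4=80, R7→D2 16×14=224, R8→D2 13×4=52
  haulage cost 677, fixed 150 → total 827.
Compare {D2}: haulage cost 849 + fixed 88 = 937.
Compare {D1}: haulage cost 932 + fixed 62 = 994.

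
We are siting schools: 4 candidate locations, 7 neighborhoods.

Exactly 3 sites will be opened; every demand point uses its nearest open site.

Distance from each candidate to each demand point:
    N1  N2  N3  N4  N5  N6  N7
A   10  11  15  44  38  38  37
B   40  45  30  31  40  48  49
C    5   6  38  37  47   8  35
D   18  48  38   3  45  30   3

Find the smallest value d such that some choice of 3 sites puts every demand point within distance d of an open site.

38

Open {A, B, C}.
  Farthest demand point is N5 at distance 38 (to A); all others are ≤ 38.
With {A, B, D} the worst case is 38.
With {A, C, D} the worst case is 38.
No size-3 selection achieves below 38.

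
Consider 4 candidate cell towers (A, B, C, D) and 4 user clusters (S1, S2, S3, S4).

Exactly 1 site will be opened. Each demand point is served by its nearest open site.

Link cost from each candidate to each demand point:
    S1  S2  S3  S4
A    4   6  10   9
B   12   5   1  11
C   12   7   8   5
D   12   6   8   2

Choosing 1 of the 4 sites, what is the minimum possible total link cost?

Open {D}.
  S1→D 12, S2→D 6, S3→D 8, S4→D 2  ⇒ total 28.
Compare {A}: total 29.
Compare {B}: total 29.
No size-1 selection does better; minimum is 28.

28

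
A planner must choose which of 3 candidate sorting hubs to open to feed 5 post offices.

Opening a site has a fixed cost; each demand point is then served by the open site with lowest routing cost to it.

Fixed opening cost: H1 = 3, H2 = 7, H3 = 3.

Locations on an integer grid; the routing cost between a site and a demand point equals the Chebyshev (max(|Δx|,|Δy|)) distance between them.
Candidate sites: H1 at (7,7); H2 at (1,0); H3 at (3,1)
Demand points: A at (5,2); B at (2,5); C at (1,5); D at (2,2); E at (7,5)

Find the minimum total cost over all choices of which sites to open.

18

Open {H3}: assign each demand point to its cheapest open site.
  A→H3 2, B→H3 4, C→H3 4, D→H3 1, E→H3 4
  routing cost 15, fixed 3 → total 18.
Compare {H1, H3}: routing cost 13 + fixed 6 = 19.
Compare {H2, H3}: routing cost 15 + fixed 10 = 25.
Compare {H1}: routing cost 23 + fixed 3 = 26.
All other subsets cost ≥ 19. Minimum total cost: 18.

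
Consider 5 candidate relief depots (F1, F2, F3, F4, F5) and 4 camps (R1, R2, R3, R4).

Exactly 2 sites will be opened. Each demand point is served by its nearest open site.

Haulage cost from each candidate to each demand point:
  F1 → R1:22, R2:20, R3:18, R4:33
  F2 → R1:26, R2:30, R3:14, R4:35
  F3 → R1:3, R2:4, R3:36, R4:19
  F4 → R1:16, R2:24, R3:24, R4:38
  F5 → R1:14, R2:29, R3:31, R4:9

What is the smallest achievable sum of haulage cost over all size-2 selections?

Open {F2, F3}.
  R1→F3 3, R2→F3 4, R3→F2 14, R4→F3 19  ⇒ total 40.
Compare {F1, F3}: total 44.
Compare {F3, F5}: total 47.
No size-2 selection does better; minimum is 40.

40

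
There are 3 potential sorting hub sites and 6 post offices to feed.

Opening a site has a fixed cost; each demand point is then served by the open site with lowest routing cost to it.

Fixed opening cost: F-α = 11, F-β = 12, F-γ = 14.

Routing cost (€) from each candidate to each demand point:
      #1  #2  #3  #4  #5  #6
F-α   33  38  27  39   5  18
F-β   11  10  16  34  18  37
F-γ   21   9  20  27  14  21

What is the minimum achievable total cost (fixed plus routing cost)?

117

Open {F-α, F-β}: assign each demand point to its cheapest open site.
  #1→F-β 11, #2→F-β 10, #3→F-β 16, #4→F-β 34, #5→F-α 5, #6→F-α 18
  routing cost 94, fixed 23 → total 117.
Compare {F-α, F-β, F-γ}: routing cost 86 + fixed 37 = 123.
Compare {F-β, F-γ}: routing cost 98 + fixed 26 = 124.
Compare {F-α, F-γ}: routing cost 100 + fixed 25 = 125.
All other subsets cost ≥ 123. Minimum total cost: 117.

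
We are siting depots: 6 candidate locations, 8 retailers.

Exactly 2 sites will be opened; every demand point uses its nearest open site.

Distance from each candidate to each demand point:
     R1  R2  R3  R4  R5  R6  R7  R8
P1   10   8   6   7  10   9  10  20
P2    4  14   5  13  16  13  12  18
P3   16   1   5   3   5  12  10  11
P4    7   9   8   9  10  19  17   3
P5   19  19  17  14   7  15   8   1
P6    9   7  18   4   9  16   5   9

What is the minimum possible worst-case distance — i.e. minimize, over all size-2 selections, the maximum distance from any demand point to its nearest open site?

Open {P1, P6}.
  Farthest demand point is R1 at distance 9 (to P6); all others are ≤ 9.
With {P1, P4} the worst case is 10.
With {P1, P5} the worst case is 10.
No size-2 selection achieves below 9.

9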